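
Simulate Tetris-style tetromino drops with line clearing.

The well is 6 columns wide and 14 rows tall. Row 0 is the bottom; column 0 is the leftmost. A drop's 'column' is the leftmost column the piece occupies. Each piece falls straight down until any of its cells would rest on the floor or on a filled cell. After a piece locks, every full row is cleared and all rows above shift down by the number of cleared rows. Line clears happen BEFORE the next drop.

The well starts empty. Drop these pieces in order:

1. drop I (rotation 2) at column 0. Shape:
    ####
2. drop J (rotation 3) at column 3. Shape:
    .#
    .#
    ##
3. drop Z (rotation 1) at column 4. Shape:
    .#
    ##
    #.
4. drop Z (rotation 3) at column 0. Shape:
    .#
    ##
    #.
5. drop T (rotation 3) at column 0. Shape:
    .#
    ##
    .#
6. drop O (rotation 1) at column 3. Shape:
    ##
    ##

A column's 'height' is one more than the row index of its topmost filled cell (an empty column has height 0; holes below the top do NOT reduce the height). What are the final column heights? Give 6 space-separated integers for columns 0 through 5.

Drop 1: I rot2 at col 0 lands with bottom-row=0; cleared 0 line(s) (total 0); column heights now [1 1 1 1 0 0], max=1
Drop 2: J rot3 at col 3 lands with bottom-row=1; cleared 0 line(s) (total 0); column heights now [1 1 1 2 4 0], max=4
Drop 3: Z rot1 at col 4 lands with bottom-row=4; cleared 0 line(s) (total 0); column heights now [1 1 1 2 6 7], max=7
Drop 4: Z rot3 at col 0 lands with bottom-row=1; cleared 0 line(s) (total 0); column heights now [3 4 1 2 6 7], max=7
Drop 5: T rot3 at col 0 lands with bottom-row=4; cleared 0 line(s) (total 0); column heights now [6 7 1 2 6 7], max=7
Drop 6: O rot1 at col 3 lands with bottom-row=6; cleared 0 line(s) (total 0); column heights now [6 7 1 8 8 7], max=8

Answer: 6 7 1 8 8 7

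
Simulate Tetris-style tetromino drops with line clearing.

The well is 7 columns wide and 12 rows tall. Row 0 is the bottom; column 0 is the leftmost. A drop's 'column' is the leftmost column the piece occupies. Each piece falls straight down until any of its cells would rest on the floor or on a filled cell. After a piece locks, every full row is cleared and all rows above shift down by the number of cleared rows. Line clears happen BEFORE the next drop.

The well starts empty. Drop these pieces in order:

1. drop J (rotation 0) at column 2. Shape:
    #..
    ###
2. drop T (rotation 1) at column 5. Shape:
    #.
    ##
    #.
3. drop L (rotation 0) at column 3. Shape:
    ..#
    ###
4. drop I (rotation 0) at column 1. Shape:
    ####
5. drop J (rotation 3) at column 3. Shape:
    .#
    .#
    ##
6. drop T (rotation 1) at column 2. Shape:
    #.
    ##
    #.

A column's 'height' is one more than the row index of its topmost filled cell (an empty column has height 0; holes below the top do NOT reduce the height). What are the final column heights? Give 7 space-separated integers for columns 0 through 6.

Answer: 0 5 8 7 8 5 2

Derivation:
Drop 1: J rot0 at col 2 lands with bottom-row=0; cleared 0 line(s) (total 0); column heights now [0 0 2 1 1 0 0], max=2
Drop 2: T rot1 at col 5 lands with bottom-row=0; cleared 0 line(s) (total 0); column heights now [0 0 2 1 1 3 2], max=3
Drop 3: L rot0 at col 3 lands with bottom-row=3; cleared 0 line(s) (total 0); column heights now [0 0 2 4 4 5 2], max=5
Drop 4: I rot0 at col 1 lands with bottom-row=4; cleared 0 line(s) (total 0); column heights now [0 5 5 5 5 5 2], max=5
Drop 5: J rot3 at col 3 lands with bottom-row=5; cleared 0 line(s) (total 0); column heights now [0 5 5 6 8 5 2], max=8
Drop 6: T rot1 at col 2 lands with bottom-row=5; cleared 0 line(s) (total 0); column heights now [0 5 8 7 8 5 2], max=8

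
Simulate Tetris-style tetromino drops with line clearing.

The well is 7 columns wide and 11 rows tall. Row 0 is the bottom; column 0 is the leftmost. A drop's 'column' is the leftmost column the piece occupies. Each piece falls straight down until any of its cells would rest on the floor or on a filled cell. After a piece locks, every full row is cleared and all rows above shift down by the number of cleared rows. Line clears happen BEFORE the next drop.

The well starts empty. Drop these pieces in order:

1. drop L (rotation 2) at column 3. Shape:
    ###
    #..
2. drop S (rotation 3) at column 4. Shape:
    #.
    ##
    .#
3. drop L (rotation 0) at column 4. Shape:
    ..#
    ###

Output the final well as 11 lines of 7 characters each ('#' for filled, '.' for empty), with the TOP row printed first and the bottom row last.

Drop 1: L rot2 at col 3 lands with bottom-row=0; cleared 0 line(s) (total 0); column heights now [0 0 0 2 2 2 0], max=2
Drop 2: S rot3 at col 4 lands with bottom-row=2; cleared 0 line(s) (total 0); column heights now [0 0 0 2 5 4 0], max=5
Drop 3: L rot0 at col 4 lands with bottom-row=5; cleared 0 line(s) (total 0); column heights now [0 0 0 2 6 6 7], max=7

Answer: .......
.......
.......
.......
......#
....###
....#..
....##.
.....#.
...###.
...#...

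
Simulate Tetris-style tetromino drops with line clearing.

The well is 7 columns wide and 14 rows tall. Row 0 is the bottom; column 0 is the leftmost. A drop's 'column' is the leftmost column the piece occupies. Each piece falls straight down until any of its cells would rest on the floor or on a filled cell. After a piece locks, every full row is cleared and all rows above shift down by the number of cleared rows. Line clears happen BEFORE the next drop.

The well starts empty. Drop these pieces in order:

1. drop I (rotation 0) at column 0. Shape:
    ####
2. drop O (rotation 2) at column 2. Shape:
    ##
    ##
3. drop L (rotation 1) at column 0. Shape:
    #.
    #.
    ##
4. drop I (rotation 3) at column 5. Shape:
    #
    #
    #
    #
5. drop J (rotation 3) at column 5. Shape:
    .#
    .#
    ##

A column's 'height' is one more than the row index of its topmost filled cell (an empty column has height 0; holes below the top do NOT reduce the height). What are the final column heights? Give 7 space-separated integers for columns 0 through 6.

Answer: 4 2 3 3 0 5 7

Derivation:
Drop 1: I rot0 at col 0 lands with bottom-row=0; cleared 0 line(s) (total 0); column heights now [1 1 1 1 0 0 0], max=1
Drop 2: O rot2 at col 2 lands with bottom-row=1; cleared 0 line(s) (total 0); column heights now [1 1 3 3 0 0 0], max=3
Drop 3: L rot1 at col 0 lands with bottom-row=1; cleared 0 line(s) (total 0); column heights now [4 2 3 3 0 0 0], max=4
Drop 4: I rot3 at col 5 lands with bottom-row=0; cleared 0 line(s) (total 0); column heights now [4 2 3 3 0 4 0], max=4
Drop 5: J rot3 at col 5 lands with bottom-row=4; cleared 0 line(s) (total 0); column heights now [4 2 3 3 0 5 7], max=7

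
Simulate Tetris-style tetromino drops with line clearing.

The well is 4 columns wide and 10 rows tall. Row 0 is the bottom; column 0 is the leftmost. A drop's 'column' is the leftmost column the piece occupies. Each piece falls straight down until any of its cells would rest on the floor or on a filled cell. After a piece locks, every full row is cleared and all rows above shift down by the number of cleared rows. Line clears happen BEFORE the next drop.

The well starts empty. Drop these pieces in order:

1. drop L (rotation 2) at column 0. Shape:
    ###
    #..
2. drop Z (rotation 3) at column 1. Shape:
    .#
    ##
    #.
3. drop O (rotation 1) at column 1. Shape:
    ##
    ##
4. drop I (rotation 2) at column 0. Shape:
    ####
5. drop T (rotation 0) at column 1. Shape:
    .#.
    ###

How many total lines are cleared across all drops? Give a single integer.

Drop 1: L rot2 at col 0 lands with bottom-row=0; cleared 0 line(s) (total 0); column heights now [2 2 2 0], max=2
Drop 2: Z rot3 at col 1 lands with bottom-row=2; cleared 0 line(s) (total 0); column heights now [2 4 5 0], max=5
Drop 3: O rot1 at col 1 lands with bottom-row=5; cleared 0 line(s) (total 0); column heights now [2 7 7 0], max=7
Drop 4: I rot2 at col 0 lands with bottom-row=7; cleared 1 line(s) (total 1); column heights now [2 7 7 0], max=7
Drop 5: T rot0 at col 1 lands with bottom-row=7; cleared 0 line(s) (total 1); column heights now [2 8 9 8], max=9

Answer: 1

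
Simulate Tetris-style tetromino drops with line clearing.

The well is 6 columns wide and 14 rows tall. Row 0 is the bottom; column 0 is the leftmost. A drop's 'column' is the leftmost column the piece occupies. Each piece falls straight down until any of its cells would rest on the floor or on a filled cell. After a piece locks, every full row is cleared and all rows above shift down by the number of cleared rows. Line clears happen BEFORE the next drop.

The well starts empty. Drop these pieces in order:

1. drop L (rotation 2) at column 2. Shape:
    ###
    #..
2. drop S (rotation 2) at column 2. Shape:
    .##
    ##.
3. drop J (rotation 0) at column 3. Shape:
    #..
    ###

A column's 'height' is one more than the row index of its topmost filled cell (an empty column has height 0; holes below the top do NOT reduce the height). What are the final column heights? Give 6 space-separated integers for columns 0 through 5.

Answer: 0 0 3 6 5 5

Derivation:
Drop 1: L rot2 at col 2 lands with bottom-row=0; cleared 0 line(s) (total 0); column heights now [0 0 2 2 2 0], max=2
Drop 2: S rot2 at col 2 lands with bottom-row=2; cleared 0 line(s) (total 0); column heights now [0 0 3 4 4 0], max=4
Drop 3: J rot0 at col 3 lands with bottom-row=4; cleared 0 line(s) (total 0); column heights now [0 0 3 6 5 5], max=6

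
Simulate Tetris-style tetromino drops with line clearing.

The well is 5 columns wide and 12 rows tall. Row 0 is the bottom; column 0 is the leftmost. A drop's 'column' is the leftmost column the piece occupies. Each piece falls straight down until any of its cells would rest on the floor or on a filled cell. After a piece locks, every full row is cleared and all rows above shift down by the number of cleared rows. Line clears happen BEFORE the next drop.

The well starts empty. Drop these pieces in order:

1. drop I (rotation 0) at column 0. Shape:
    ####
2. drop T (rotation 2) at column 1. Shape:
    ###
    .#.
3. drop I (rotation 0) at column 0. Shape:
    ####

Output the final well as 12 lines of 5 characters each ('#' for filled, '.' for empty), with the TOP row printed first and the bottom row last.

Drop 1: I rot0 at col 0 lands with bottom-row=0; cleared 0 line(s) (total 0); column heights now [1 1 1 1 0], max=1
Drop 2: T rot2 at col 1 lands with bottom-row=1; cleared 0 line(s) (total 0); column heights now [1 3 3 3 0], max=3
Drop 3: I rot0 at col 0 lands with bottom-row=3; cleared 0 line(s) (total 0); column heights now [4 4 4 4 0], max=4

Answer: .....
.....
.....
.....
.....
.....
.....
.....
####.
.###.
..#..
####.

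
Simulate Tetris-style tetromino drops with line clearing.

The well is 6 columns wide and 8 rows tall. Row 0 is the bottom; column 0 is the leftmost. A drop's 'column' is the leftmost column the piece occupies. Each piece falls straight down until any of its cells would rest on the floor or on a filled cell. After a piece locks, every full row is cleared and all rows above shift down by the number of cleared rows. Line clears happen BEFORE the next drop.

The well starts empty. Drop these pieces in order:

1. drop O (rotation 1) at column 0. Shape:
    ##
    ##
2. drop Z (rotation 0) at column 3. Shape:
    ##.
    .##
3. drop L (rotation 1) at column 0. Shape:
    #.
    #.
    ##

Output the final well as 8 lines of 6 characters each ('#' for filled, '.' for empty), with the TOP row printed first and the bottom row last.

Drop 1: O rot1 at col 0 lands with bottom-row=0; cleared 0 line(s) (total 0); column heights now [2 2 0 0 0 0], max=2
Drop 2: Z rot0 at col 3 lands with bottom-row=0; cleared 0 line(s) (total 0); column heights now [2 2 0 2 2 1], max=2
Drop 3: L rot1 at col 0 lands with bottom-row=2; cleared 0 line(s) (total 0); column heights now [5 3 0 2 2 1], max=5

Answer: ......
......
......
#.....
#.....
##....
##.##.
##..##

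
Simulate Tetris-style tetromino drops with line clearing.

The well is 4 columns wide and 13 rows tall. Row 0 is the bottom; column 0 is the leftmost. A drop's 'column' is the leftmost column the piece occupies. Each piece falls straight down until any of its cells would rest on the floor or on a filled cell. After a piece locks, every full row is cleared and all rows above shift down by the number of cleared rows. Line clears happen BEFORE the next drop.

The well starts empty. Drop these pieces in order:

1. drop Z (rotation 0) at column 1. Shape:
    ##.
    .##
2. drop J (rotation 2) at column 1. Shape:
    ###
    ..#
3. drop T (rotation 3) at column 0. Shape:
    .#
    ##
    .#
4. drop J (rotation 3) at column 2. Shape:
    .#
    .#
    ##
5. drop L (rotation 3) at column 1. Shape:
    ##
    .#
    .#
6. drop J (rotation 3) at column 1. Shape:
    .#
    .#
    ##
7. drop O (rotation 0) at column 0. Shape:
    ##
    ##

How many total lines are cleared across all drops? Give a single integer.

Drop 1: Z rot0 at col 1 lands with bottom-row=0; cleared 0 line(s) (total 0); column heights now [0 2 2 1], max=2
Drop 2: J rot2 at col 1 lands with bottom-row=1; cleared 0 line(s) (total 0); column heights now [0 3 3 3], max=3
Drop 3: T rot3 at col 0 lands with bottom-row=3; cleared 0 line(s) (total 0); column heights now [5 6 3 3], max=6
Drop 4: J rot3 at col 2 lands with bottom-row=3; cleared 0 line(s) (total 0); column heights now [5 6 4 6], max=6
Drop 5: L rot3 at col 1 lands with bottom-row=4; cleared 1 line(s) (total 1); column heights now [0 6 6 5], max=6
Drop 6: J rot3 at col 1 lands with bottom-row=6; cleared 0 line(s) (total 1); column heights now [0 7 9 5], max=9
Drop 7: O rot0 at col 0 lands with bottom-row=7; cleared 0 line(s) (total 1); column heights now [9 9 9 5], max=9

Answer: 1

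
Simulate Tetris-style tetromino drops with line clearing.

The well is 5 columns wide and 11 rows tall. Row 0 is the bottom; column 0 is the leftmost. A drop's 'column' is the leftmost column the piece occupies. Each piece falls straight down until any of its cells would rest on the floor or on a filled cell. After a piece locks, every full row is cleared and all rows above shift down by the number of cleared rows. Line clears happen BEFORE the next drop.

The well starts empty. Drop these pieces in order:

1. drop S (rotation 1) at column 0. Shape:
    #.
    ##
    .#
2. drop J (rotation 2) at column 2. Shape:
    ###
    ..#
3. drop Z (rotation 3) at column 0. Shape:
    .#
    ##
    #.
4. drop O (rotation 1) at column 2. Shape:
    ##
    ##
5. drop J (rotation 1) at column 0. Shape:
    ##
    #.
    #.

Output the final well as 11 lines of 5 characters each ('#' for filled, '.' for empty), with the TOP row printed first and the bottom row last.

Drop 1: S rot1 at col 0 lands with bottom-row=0; cleared 0 line(s) (total 0); column heights now [3 2 0 0 0], max=3
Drop 2: J rot2 at col 2 lands with bottom-row=0; cleared 1 line(s) (total 1); column heights now [2 1 0 0 1], max=2
Drop 3: Z rot3 at col 0 lands with bottom-row=2; cleared 0 line(s) (total 1); column heights now [4 5 0 0 1], max=5
Drop 4: O rot1 at col 2 lands with bottom-row=0; cleared 0 line(s) (total 1); column heights now [4 5 2 2 1], max=5
Drop 5: J rot1 at col 0 lands with bottom-row=4; cleared 0 line(s) (total 1); column heights now [7 7 2 2 1], max=7

Answer: .....
.....
.....
.....
##...
#....
##...
##...
#....
#.##.
.####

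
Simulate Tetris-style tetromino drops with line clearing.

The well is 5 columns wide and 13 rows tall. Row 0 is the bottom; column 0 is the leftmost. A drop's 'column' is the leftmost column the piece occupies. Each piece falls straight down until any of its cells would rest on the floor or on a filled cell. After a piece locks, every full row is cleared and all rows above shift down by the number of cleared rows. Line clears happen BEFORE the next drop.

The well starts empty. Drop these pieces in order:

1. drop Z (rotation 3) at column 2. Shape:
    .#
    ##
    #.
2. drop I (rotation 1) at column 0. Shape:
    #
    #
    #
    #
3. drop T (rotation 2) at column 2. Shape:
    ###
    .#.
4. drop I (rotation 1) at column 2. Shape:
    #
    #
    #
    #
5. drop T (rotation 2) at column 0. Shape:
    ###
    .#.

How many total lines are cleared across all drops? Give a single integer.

Drop 1: Z rot3 at col 2 lands with bottom-row=0; cleared 0 line(s) (total 0); column heights now [0 0 2 3 0], max=3
Drop 2: I rot1 at col 0 lands with bottom-row=0; cleared 0 line(s) (total 0); column heights now [4 0 2 3 0], max=4
Drop 3: T rot2 at col 2 lands with bottom-row=3; cleared 0 line(s) (total 0); column heights now [4 0 5 5 5], max=5
Drop 4: I rot1 at col 2 lands with bottom-row=5; cleared 0 line(s) (total 0); column heights now [4 0 9 5 5], max=9
Drop 5: T rot2 at col 0 lands with bottom-row=8; cleared 0 line(s) (total 0); column heights now [10 10 10 5 5], max=10

Answer: 0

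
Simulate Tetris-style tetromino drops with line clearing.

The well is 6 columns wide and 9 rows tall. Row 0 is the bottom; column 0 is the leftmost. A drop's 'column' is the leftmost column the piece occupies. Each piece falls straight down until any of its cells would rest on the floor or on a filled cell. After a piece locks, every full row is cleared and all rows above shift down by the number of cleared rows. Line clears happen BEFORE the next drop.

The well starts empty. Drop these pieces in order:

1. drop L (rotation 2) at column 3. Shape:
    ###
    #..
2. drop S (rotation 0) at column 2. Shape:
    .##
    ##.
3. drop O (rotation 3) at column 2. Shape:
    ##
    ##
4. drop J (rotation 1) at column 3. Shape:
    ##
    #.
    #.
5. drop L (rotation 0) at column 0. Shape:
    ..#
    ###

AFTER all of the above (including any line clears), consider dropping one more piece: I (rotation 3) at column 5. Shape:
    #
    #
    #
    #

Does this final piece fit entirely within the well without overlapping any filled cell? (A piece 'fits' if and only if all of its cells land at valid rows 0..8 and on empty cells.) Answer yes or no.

Answer: yes

Derivation:
Drop 1: L rot2 at col 3 lands with bottom-row=0; cleared 0 line(s) (total 0); column heights now [0 0 0 2 2 2], max=2
Drop 2: S rot0 at col 2 lands with bottom-row=2; cleared 0 line(s) (total 0); column heights now [0 0 3 4 4 2], max=4
Drop 3: O rot3 at col 2 lands with bottom-row=4; cleared 0 line(s) (total 0); column heights now [0 0 6 6 4 2], max=6
Drop 4: J rot1 at col 3 lands with bottom-row=6; cleared 0 line(s) (total 0); column heights now [0 0 6 9 9 2], max=9
Drop 5: L rot0 at col 0 lands with bottom-row=6; cleared 0 line(s) (total 0); column heights now [7 7 8 9 9 2], max=9
Test piece I rot3 at col 5 (width 1): heights before test = [7 7 8 9 9 2]; fits = True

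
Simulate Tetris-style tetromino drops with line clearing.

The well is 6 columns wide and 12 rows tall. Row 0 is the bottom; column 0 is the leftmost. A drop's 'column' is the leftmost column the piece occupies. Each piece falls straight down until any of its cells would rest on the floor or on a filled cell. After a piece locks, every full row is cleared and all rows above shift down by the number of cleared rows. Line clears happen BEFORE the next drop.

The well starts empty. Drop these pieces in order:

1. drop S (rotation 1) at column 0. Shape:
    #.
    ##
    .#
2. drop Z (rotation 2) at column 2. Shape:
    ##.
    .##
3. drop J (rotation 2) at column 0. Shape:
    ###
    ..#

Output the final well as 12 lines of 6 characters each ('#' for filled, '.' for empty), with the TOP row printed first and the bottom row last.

Drop 1: S rot1 at col 0 lands with bottom-row=0; cleared 0 line(s) (total 0); column heights now [3 2 0 0 0 0], max=3
Drop 2: Z rot2 at col 2 lands with bottom-row=0; cleared 0 line(s) (total 0); column heights now [3 2 2 2 1 0], max=3
Drop 3: J rot2 at col 0 lands with bottom-row=2; cleared 0 line(s) (total 0); column heights now [4 4 4 2 1 0], max=4

Answer: ......
......
......
......
......
......
......
......
###...
#.#...
####..
.#.##.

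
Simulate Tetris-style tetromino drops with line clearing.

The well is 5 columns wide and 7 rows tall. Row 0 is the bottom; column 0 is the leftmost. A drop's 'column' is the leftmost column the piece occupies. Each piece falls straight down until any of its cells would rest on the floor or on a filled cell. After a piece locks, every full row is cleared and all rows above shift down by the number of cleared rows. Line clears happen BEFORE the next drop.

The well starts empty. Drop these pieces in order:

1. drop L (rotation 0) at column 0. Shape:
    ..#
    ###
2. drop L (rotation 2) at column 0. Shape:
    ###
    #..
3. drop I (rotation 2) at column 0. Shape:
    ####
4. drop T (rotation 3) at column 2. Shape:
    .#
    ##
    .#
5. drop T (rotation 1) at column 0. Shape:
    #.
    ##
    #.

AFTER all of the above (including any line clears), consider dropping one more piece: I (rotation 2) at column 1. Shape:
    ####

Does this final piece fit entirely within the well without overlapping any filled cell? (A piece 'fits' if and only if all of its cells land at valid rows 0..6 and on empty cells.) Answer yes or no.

Answer: no

Derivation:
Drop 1: L rot0 at col 0 lands with bottom-row=0; cleared 0 line(s) (total 0); column heights now [1 1 2 0 0], max=2
Drop 2: L rot2 at col 0 lands with bottom-row=1; cleared 0 line(s) (total 0); column heights now [3 3 3 0 0], max=3
Drop 3: I rot2 at col 0 lands with bottom-row=3; cleared 0 line(s) (total 0); column heights now [4 4 4 4 0], max=4
Drop 4: T rot3 at col 2 lands with bottom-row=4; cleared 0 line(s) (total 0); column heights now [4 4 6 7 0], max=7
Drop 5: T rot1 at col 0 lands with bottom-row=4; cleared 0 line(s) (total 0); column heights now [7 6 6 7 0], max=7
Test piece I rot2 at col 1 (width 4): heights before test = [7 6 6 7 0]; fits = False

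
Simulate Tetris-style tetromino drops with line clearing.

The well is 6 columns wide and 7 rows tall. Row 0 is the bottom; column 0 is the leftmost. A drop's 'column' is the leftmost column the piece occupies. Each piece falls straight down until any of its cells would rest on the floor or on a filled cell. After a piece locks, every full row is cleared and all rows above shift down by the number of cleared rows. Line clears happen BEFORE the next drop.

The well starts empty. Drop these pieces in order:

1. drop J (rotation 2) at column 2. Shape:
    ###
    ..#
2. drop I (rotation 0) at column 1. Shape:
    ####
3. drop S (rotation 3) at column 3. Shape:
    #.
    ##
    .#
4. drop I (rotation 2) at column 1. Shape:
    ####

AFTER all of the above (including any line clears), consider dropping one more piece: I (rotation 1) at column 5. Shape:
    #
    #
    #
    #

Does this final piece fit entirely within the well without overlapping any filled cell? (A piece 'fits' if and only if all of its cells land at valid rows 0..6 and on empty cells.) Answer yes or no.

Answer: yes

Derivation:
Drop 1: J rot2 at col 2 lands with bottom-row=0; cleared 0 line(s) (total 0); column heights now [0 0 2 2 2 0], max=2
Drop 2: I rot0 at col 1 lands with bottom-row=2; cleared 0 line(s) (total 0); column heights now [0 3 3 3 3 0], max=3
Drop 3: S rot3 at col 3 lands with bottom-row=3; cleared 0 line(s) (total 0); column heights now [0 3 3 6 5 0], max=6
Drop 4: I rot2 at col 1 lands with bottom-row=6; cleared 0 line(s) (total 0); column heights now [0 7 7 7 7 0], max=7
Test piece I rot1 at col 5 (width 1): heights before test = [0 7 7 7 7 0]; fits = True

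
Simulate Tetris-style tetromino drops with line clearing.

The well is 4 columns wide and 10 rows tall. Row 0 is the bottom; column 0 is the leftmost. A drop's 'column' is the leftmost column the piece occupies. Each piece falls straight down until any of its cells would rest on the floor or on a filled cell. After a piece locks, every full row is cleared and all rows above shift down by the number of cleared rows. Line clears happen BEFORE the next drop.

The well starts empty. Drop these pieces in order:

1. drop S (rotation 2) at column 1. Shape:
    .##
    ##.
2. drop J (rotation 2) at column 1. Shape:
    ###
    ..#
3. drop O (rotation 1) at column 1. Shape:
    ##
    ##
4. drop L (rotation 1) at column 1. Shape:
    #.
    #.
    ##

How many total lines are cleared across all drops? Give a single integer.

Drop 1: S rot2 at col 1 lands with bottom-row=0; cleared 0 line(s) (total 0); column heights now [0 1 2 2], max=2
Drop 2: J rot2 at col 1 lands with bottom-row=2; cleared 0 line(s) (total 0); column heights now [0 4 4 4], max=4
Drop 3: O rot1 at col 1 lands with bottom-row=4; cleared 0 line(s) (total 0); column heights now [0 6 6 4], max=6
Drop 4: L rot1 at col 1 lands with bottom-row=6; cleared 0 line(s) (total 0); column heights now [0 9 7 4], max=9

Answer: 0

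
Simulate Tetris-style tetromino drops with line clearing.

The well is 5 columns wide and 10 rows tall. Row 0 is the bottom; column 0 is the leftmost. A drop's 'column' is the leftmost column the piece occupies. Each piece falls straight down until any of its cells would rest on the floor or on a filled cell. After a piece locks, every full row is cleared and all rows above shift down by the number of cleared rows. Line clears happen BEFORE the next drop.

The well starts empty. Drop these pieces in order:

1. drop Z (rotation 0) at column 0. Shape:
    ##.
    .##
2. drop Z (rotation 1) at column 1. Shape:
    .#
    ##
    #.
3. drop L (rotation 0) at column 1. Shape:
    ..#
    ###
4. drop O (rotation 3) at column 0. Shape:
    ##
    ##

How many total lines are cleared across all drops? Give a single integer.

Drop 1: Z rot0 at col 0 lands with bottom-row=0; cleared 0 line(s) (total 0); column heights now [2 2 1 0 0], max=2
Drop 2: Z rot1 at col 1 lands with bottom-row=2; cleared 0 line(s) (total 0); column heights now [2 4 5 0 0], max=5
Drop 3: L rot0 at col 1 lands with bottom-row=5; cleared 0 line(s) (total 0); column heights now [2 6 6 7 0], max=7
Drop 4: O rot3 at col 0 lands with bottom-row=6; cleared 0 line(s) (total 0); column heights now [8 8 6 7 0], max=8

Answer: 0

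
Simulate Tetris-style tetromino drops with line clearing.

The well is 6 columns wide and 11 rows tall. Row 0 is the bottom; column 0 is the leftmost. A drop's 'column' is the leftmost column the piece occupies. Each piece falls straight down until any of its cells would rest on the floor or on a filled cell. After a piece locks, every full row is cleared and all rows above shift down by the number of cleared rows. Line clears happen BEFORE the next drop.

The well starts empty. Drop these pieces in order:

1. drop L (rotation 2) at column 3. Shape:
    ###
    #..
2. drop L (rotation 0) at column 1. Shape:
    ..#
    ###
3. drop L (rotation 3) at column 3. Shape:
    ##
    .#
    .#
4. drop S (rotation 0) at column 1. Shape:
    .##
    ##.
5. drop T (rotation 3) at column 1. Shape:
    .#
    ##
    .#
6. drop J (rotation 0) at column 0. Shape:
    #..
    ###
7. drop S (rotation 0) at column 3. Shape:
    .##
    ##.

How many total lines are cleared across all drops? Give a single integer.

Answer: 0

Derivation:
Drop 1: L rot2 at col 3 lands with bottom-row=0; cleared 0 line(s) (total 0); column heights now [0 0 0 2 2 2], max=2
Drop 2: L rot0 at col 1 lands with bottom-row=2; cleared 0 line(s) (total 0); column heights now [0 3 3 4 2 2], max=4
Drop 3: L rot3 at col 3 lands with bottom-row=2; cleared 0 line(s) (total 0); column heights now [0 3 3 5 5 2], max=5
Drop 4: S rot0 at col 1 lands with bottom-row=4; cleared 0 line(s) (total 0); column heights now [0 5 6 6 5 2], max=6
Drop 5: T rot3 at col 1 lands with bottom-row=6; cleared 0 line(s) (total 0); column heights now [0 8 9 6 5 2], max=9
Drop 6: J rot0 at col 0 lands with bottom-row=9; cleared 0 line(s) (total 0); column heights now [11 10 10 6 5 2], max=11
Drop 7: S rot0 at col 3 lands with bottom-row=6; cleared 0 line(s) (total 0); column heights now [11 10 10 7 8 8], max=11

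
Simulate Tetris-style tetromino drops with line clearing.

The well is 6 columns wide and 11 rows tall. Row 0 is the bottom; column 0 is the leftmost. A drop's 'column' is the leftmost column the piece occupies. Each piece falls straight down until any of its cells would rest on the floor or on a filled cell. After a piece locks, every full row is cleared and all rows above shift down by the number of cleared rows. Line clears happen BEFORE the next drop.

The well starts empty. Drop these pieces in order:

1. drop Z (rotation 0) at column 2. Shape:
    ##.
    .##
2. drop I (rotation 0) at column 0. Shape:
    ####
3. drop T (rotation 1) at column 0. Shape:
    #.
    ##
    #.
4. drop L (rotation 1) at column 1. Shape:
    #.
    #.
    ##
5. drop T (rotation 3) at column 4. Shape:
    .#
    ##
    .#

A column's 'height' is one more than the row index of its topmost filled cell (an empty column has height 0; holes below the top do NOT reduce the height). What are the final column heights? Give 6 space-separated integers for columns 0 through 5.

Drop 1: Z rot0 at col 2 lands with bottom-row=0; cleared 0 line(s) (total 0); column heights now [0 0 2 2 1 0], max=2
Drop 2: I rot0 at col 0 lands with bottom-row=2; cleared 0 line(s) (total 0); column heights now [3 3 3 3 1 0], max=3
Drop 3: T rot1 at col 0 lands with bottom-row=3; cleared 0 line(s) (total 0); column heights now [6 5 3 3 1 0], max=6
Drop 4: L rot1 at col 1 lands with bottom-row=5; cleared 0 line(s) (total 0); column heights now [6 8 6 3 1 0], max=8
Drop 5: T rot3 at col 4 lands with bottom-row=0; cleared 0 line(s) (total 0); column heights now [6 8 6 3 2 3], max=8

Answer: 6 8 6 3 2 3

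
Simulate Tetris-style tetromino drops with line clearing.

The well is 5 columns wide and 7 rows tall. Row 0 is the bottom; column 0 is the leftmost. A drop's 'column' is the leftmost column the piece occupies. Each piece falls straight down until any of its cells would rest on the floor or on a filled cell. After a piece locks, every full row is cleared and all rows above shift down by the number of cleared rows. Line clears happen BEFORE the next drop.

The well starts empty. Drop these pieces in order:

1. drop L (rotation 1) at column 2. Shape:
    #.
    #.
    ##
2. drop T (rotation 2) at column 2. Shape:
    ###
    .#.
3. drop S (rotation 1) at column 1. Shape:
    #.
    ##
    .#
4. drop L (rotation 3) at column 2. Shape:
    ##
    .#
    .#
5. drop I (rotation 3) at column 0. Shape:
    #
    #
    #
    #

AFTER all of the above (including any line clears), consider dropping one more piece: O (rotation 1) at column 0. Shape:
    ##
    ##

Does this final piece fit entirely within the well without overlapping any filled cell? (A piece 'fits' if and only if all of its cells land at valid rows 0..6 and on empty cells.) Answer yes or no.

Answer: no

Derivation:
Drop 1: L rot1 at col 2 lands with bottom-row=0; cleared 0 line(s) (total 0); column heights now [0 0 3 1 0], max=3
Drop 2: T rot2 at col 2 lands with bottom-row=2; cleared 0 line(s) (total 0); column heights now [0 0 4 4 4], max=4
Drop 3: S rot1 at col 1 lands with bottom-row=4; cleared 0 line(s) (total 0); column heights now [0 7 6 4 4], max=7
Drop 4: L rot3 at col 2 lands with bottom-row=4; cleared 0 line(s) (total 0); column heights now [0 7 7 7 4], max=7
Drop 5: I rot3 at col 0 lands with bottom-row=0; cleared 0 line(s) (total 0); column heights now [4 7 7 7 4], max=7
Test piece O rot1 at col 0 (width 2): heights before test = [4 7 7 7 4]; fits = False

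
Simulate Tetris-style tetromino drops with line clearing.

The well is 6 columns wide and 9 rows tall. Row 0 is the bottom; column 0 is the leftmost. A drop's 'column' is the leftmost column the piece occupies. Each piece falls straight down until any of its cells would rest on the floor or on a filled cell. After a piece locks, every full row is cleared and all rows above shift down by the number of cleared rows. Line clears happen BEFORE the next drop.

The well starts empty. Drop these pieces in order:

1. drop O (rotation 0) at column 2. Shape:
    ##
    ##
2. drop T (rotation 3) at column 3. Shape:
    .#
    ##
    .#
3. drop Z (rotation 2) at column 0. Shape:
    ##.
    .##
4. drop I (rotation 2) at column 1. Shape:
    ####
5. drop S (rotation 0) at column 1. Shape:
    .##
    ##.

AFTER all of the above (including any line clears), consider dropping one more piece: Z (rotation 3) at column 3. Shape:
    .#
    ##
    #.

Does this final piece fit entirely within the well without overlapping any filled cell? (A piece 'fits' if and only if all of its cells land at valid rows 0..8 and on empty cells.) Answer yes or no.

Answer: no

Derivation:
Drop 1: O rot0 at col 2 lands with bottom-row=0; cleared 0 line(s) (total 0); column heights now [0 0 2 2 0 0], max=2
Drop 2: T rot3 at col 3 lands with bottom-row=1; cleared 0 line(s) (total 0); column heights now [0 0 2 3 4 0], max=4
Drop 3: Z rot2 at col 0 lands with bottom-row=2; cleared 0 line(s) (total 0); column heights now [4 4 3 3 4 0], max=4
Drop 4: I rot2 at col 1 lands with bottom-row=4; cleared 0 line(s) (total 0); column heights now [4 5 5 5 5 0], max=5
Drop 5: S rot0 at col 1 lands with bottom-row=5; cleared 0 line(s) (total 0); column heights now [4 6 7 7 5 0], max=7
Test piece Z rot3 at col 3 (width 2): heights before test = [4 6 7 7 5 0]; fits = False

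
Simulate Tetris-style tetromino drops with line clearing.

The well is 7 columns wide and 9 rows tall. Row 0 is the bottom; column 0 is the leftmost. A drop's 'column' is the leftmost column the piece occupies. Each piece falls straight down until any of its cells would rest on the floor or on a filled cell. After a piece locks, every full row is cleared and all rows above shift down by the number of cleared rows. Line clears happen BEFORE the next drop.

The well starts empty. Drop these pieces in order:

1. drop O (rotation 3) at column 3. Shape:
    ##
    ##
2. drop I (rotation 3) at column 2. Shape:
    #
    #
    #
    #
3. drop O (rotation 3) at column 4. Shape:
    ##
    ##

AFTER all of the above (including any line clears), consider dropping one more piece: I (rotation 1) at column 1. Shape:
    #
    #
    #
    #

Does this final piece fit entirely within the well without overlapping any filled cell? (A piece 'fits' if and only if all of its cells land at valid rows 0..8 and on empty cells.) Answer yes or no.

Drop 1: O rot3 at col 3 lands with bottom-row=0; cleared 0 line(s) (total 0); column heights now [0 0 0 2 2 0 0], max=2
Drop 2: I rot3 at col 2 lands with bottom-row=0; cleared 0 line(s) (total 0); column heights now [0 0 4 2 2 0 0], max=4
Drop 3: O rot3 at col 4 lands with bottom-row=2; cleared 0 line(s) (total 0); column heights now [0 0 4 2 4 4 0], max=4
Test piece I rot1 at col 1 (width 1): heights before test = [0 0 4 2 4 4 0]; fits = True

Answer: yes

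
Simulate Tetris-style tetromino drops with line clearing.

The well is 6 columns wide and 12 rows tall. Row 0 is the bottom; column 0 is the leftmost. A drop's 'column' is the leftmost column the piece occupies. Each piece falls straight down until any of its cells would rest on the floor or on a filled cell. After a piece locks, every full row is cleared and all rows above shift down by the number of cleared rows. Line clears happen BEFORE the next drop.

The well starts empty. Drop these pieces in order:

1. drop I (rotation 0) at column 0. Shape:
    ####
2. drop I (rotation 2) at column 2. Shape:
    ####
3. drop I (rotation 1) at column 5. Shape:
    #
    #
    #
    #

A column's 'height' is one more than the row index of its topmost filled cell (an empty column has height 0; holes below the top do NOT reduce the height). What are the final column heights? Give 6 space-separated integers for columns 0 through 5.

Drop 1: I rot0 at col 0 lands with bottom-row=0; cleared 0 line(s) (total 0); column heights now [1 1 1 1 0 0], max=1
Drop 2: I rot2 at col 2 lands with bottom-row=1; cleared 0 line(s) (total 0); column heights now [1 1 2 2 2 2], max=2
Drop 3: I rot1 at col 5 lands with bottom-row=2; cleared 0 line(s) (total 0); column heights now [1 1 2 2 2 6], max=6

Answer: 1 1 2 2 2 6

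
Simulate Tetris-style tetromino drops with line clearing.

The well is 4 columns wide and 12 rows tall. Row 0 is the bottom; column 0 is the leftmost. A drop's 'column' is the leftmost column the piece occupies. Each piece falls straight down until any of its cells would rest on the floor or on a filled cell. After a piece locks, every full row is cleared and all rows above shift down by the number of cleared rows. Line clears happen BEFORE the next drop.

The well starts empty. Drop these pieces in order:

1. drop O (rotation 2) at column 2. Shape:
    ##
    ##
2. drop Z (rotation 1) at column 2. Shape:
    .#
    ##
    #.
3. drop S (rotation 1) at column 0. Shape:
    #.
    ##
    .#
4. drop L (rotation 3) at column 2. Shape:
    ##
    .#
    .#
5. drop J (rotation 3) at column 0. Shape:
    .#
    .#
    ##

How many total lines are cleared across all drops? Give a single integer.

Answer: 2

Derivation:
Drop 1: O rot2 at col 2 lands with bottom-row=0; cleared 0 line(s) (total 0); column heights now [0 0 2 2], max=2
Drop 2: Z rot1 at col 2 lands with bottom-row=2; cleared 0 line(s) (total 0); column heights now [0 0 4 5], max=5
Drop 3: S rot1 at col 0 lands with bottom-row=0; cleared 1 line(s) (total 1); column heights now [2 1 3 4], max=4
Drop 4: L rot3 at col 2 lands with bottom-row=4; cleared 0 line(s) (total 1); column heights now [2 1 7 7], max=7
Drop 5: J rot3 at col 0 lands with bottom-row=2; cleared 1 line(s) (total 2); column heights now [2 4 6 6], max=6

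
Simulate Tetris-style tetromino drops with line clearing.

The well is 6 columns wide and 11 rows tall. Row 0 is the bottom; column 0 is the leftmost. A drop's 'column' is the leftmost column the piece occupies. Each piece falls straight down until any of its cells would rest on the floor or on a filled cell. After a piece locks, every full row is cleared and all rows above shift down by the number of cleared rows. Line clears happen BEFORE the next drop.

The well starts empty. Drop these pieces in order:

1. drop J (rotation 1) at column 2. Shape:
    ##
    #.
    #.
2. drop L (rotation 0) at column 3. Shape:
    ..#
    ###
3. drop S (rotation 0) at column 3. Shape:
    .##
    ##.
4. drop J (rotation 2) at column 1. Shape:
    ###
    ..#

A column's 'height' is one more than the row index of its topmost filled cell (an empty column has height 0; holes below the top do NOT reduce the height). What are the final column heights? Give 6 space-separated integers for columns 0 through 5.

Answer: 0 7 7 7 6 6

Derivation:
Drop 1: J rot1 at col 2 lands with bottom-row=0; cleared 0 line(s) (total 0); column heights now [0 0 3 3 0 0], max=3
Drop 2: L rot0 at col 3 lands with bottom-row=3; cleared 0 line(s) (total 0); column heights now [0 0 3 4 4 5], max=5
Drop 3: S rot0 at col 3 lands with bottom-row=4; cleared 0 line(s) (total 0); column heights now [0 0 3 5 6 6], max=6
Drop 4: J rot2 at col 1 lands with bottom-row=5; cleared 0 line(s) (total 0); column heights now [0 7 7 7 6 6], max=7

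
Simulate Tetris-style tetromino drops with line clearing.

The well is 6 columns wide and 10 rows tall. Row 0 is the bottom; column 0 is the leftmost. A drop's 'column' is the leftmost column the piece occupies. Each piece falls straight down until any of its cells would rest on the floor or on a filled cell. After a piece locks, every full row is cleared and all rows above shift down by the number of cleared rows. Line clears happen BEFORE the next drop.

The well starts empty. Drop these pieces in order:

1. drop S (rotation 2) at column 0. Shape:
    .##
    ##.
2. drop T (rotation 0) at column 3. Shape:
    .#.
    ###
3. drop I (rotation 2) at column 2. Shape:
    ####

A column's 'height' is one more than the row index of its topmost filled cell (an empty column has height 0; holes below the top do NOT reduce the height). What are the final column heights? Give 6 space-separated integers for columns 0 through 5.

Answer: 1 2 3 3 3 3

Derivation:
Drop 1: S rot2 at col 0 lands with bottom-row=0; cleared 0 line(s) (total 0); column heights now [1 2 2 0 0 0], max=2
Drop 2: T rot0 at col 3 lands with bottom-row=0; cleared 0 line(s) (total 0); column heights now [1 2 2 1 2 1], max=2
Drop 3: I rot2 at col 2 lands with bottom-row=2; cleared 0 line(s) (total 0); column heights now [1 2 3 3 3 3], max=3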